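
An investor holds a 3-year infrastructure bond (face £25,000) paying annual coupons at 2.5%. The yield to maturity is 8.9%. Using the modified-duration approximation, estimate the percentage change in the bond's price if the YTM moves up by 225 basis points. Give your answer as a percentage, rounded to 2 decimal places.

Periodic yield y = 0.089. Modified duration first:
  t   CF        PV=CF/(1+0.089)^t    t·PV
  1       625.00       573.9210       573.9210
  2       625.00       527.0166     1,054.0331
  3    25,625.00    19,841.7619    59,525.2858
  Σ                 20,942.6995    61,153.2400
P = 20,942.6995; D_Mac = 2.92003 yrs; D_mod = 2.92003/(1+0.089) = 2.68138 yrs.
ΔP/P ≈ -D_mod · Δy = -2.68138 × (+0.0225) = -0.060331 = -6.0331%.

-6.03%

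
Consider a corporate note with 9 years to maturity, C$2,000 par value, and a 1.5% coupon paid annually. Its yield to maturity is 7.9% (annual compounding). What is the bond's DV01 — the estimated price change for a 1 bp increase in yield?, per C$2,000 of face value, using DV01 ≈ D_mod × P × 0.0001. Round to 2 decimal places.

Periodic yield y = 0.079.
  t   CF        PV=CF/(1+0.079)^t    t·PV
  1        30.00        27.8035        27.8035
  2        30.00        25.7679        51.5357
  3        30.00        23.8812        71.6437
  4        30.00        22.1328        88.5310
  5        30.00        20.5123       102.5614
  6        30.00        19.0105       114.0627
  7        30.00        17.6186       123.3301
  8        30.00        16.3286       130.6290
  9     2,030.00     1,024.0073     9,216.0653
  Σ                  1,197.0626     9,926.1627
P = 1,197.0626; D_Mac = 8.29210 yrs; D_mod = 7.68499 yrs.
DV01 ≈ 7.68499 × 1,197.0626 × 0.0001 = 0.919941.

C$0.92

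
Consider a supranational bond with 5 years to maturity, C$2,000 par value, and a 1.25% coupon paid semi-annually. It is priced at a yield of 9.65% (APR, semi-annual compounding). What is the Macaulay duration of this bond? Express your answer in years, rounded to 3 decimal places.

4.823 years

Periodic yield y = 0.04825. Discount each cash flow and weight by its period:
  t   CF        PV=CF/(1+0.04825)^t    t·PV
  1        12.50        11.9246        11.9246
  2        12.50        11.3758        22.7515
  3        12.50        10.8521        32.5564
  4        12.50        10.3526        41.4105
  5        12.50         9.8761        49.3805
  6        12.50         9.4215        56.5291
  7        12.50         8.9879        62.9150
  8        12.50         8.5741        68.5932
  9        12.50         8.1795        73.6154
  10    2,012.50     1,256.2821    12,562.8212
  Σ                  1,345.8264    12,982.4974
Price P = Σ PV = 1,345.8264.
Macaulay duration = Σ(t·PV) / P = 12,982.4974 / 1,345.8264 = 9.64649 half-year periods.
In years: 9.64649 / 2 = 4.82324 years.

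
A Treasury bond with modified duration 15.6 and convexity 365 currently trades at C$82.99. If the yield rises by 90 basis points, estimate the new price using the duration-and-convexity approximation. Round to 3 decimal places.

C$72.565

Duration effect: -D_mod·Δy = -15.6 × (+0.009) = -0.140400
Convexity effect: ½·C·(Δy)² = 0.5 × 365 × (0.009)² = +0.0147825
ΔP/P ≈ -0.140400 + 0.0147825 = -0.1256175
New price ≈ 82.99 × (1 - 0.1256175) = 72.565003675.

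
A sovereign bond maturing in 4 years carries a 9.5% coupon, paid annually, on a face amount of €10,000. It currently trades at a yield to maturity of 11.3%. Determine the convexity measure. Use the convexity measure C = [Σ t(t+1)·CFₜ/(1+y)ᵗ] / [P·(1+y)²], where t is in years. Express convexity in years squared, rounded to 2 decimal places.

With y = 0.113:
  t   CF        PV=CF/(1+0.113)^t    t·PV        t(t+1)·PV
  1       950.00       853.5490       853.5490       1,707.0979
  2       950.00       766.8904     1,533.7807       4,601.3421
  3       950.00       689.0300     2,067.0899       8,268.3596
  4    10,950.00     7,135.6487    28,542.5949     142,712.9743
  Σ                  9,445.1180    32,997.0145     157,289.7740
P = 9,445.1180.
Convexity = Σ t(t+1)·PV / [P·(1+y)²] = 157,289.7740 / (9,445.1180 × 1.238769) = 13.44320.

13.44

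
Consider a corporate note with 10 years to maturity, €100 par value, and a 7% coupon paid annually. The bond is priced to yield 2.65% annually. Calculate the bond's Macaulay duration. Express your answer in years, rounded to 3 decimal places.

Periodic yield y = 0.0265. Discount each cash flow and weight by its year:
  t   CF        PV=CF/(1+0.0265)^t    t·PV
  1         7.00         6.8193         6.8193
  2         7.00         6.6432        13.2865
  3         7.00         6.4717        19.4152
  4         7.00         6.3047        25.2187
  5         7.00         6.1419        30.7095
  6         7.00         5.9833        35.9001
  7         7.00         5.8289        40.8022
  8         7.00         5.6784        45.4272
  9         7.00         5.5318        49.7863
  10      107.00        82.3748       823.7477
  Σ                    137.7781     1,091.1128
Price P = Σ PV = 137.7781.
Macaulay duration = Σ(t·PV) / P = 1,091.1128 / 137.7781 = 7.91935 years.

7.919 years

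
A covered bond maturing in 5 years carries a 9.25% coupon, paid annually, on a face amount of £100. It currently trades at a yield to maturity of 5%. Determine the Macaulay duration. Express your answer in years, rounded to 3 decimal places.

Periodic yield y = 0.05. Discount each cash flow and weight by its year:
  t   CF        PV=CF/(1+0.05)^t    t·PV
  1         9.25         8.8095         8.8095
  2         9.25         8.3900        16.7800
  3         9.25         7.9905        23.9715
  4         9.25         7.6100        30.4400
  5       109.25        85.6002       428.0012
  Σ                    118.4003       508.0022
Price P = Σ PV = 118.4003.
Macaulay duration = Σ(t·PV) / P = 508.0022 / 118.4003 = 4.29055 years.

4.291 years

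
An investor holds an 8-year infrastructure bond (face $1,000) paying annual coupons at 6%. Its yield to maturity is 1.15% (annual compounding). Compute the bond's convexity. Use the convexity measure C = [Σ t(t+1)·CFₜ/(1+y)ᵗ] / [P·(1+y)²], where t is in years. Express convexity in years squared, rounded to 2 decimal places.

With y = 0.0115:
  t   CF        PV=CF/(1+0.0115)^t    t·PV        t(t+1)·PV
  1        60.00        59.3178        59.3178         118.6357
  2        60.00        58.6434       117.2869         351.8607
  3        60.00        57.9767       173.9301         695.7206
  4        60.00        57.3176       229.2702       1,146.3512
  5        60.00        56.6659       283.3295       1,699.9771
  6        60.00        56.0217       336.1299       2,352.9095
  7        60.00        55.3847       387.6931       3,101.5449
  8     1,060.00       967.3392     7,738.7133      69,648.4194
  Σ                  1,368.6670     9,325.6709      79,115.4189
P = 1,368.6670.
Convexity = Σ t(t+1)·PV / [P·(1+y)²] = 79,115.4189 / (1,368.6670 × 1.023132) = 56.49780.

56.50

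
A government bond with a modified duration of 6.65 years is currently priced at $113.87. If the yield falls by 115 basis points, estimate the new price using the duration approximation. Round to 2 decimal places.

Duration approximation: ΔP/P ≈ -D_mod · Δy = -6.65 × (-0.0115) = +0.076475.
New price ≈ 113.87 × (1 + 0.076475) = 122.57820825.

$122.58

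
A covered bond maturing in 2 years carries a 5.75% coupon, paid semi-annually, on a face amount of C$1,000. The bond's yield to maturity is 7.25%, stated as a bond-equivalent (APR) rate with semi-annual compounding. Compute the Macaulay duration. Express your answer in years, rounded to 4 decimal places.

Periodic yield y = 0.03625. Discount each cash flow and weight by its period:
  t   CF        PV=CF/(1+0.03625)^t    t·PV
  1        28.75        27.7443        27.7443
  2        28.75        26.7737        53.5474
  3        28.75        25.8371        77.5114
  4     1,028.75       892.1783     3,568.7133
  Σ                    972.5335     3,727.5164
Price P = Σ PV = 972.5335.
Macaulay duration = Σ(t·PV) / P = 3,727.5164 / 972.5335 = 3.83279 half-year periods.
In years: 3.83279 / 2 = 1.91639 years.

1.9164 years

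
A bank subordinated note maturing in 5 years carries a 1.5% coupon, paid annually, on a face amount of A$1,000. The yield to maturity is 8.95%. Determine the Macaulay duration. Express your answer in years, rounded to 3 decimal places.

4.821 years

Periodic yield y = 0.0895. Discount each cash flow and weight by its year:
  t   CF        PV=CF/(1+0.0895)^t    t·PV
  1        15.00        13.7678        13.7678
  2        15.00        12.6368        25.2736
  3        15.00        11.5987        34.7961
  4        15.00        10.6459        42.5836
  5     1,015.00       661.1955     3,305.9773
  Σ                    709.8446     3,422.3984
Price P = Σ PV = 709.8446.
Macaulay duration = Σ(t·PV) / P = 3,422.3984 / 709.8446 = 4.82133 years.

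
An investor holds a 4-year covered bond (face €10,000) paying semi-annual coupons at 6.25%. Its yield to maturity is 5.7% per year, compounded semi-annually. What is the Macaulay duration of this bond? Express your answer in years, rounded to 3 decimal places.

3.605 years

Periodic yield y = 0.0285. Discount each cash flow and weight by its period:
  t   CF        PV=CF/(1+0.0285)^t    t·PV
  1       312.50       303.8405       303.8405
  2       312.50       295.4210       590.8421
  3       312.50       287.2349       861.7046
  4       312.50       279.2755     1,117.1020
  5       312.50       271.5367     1,357.6835
  6       312.50       264.0124     1,584.0741
  7       312.50       256.6965     1,796.8755
  8    10,312.50     8,236.2514    65,890.0110
  Σ                 10,194.2689    73,502.1334
Price P = Σ PV = 10,194.2689.
Macaulay duration = Σ(t·PV) / P = 73,502.1334 / 10,194.2689 = 7.21014 half-year periods.
In years: 7.21014 / 2 = 3.60507 years.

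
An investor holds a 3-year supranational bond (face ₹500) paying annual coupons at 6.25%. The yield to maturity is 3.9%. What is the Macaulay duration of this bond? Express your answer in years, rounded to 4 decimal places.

2.8327 years

Periodic yield y = 0.039. Discount each cash flow and weight by its year:
  t   CF        PV=CF/(1+0.039)^t    t·PV
  1        31.25        30.0770        30.0770
  2        31.25        28.9480        57.8960
  3       531.25       473.6443     1,420.9329
  Σ                    532.6693     1,508.9059
Price P = Σ PV = 532.6693.
Macaulay duration = Σ(t·PV) / P = 1,508.9059 / 532.6693 = 2.83273 years.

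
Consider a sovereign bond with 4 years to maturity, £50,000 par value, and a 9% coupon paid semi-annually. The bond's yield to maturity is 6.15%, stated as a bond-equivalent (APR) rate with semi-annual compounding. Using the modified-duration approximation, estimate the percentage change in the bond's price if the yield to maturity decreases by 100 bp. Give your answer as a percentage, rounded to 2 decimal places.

+3.37%

Periodic yield y = 0.03075. Modified duration first:
  t   CF        PV=CF/(1+0.03075)^t    t·PV
  1     2,250.00     2,182.8765     2,182.8765
  2     2,250.00     2,117.7556     4,235.5111
  3     2,250.00     2,054.5773     6,163.7319
  4     2,250.00     1,993.2838     7,973.1353
  5     2,250.00     1,933.8189     9,669.0945
  6     2,250.00     1,876.1280    11,256.7678
  7     2,250.00     1,820.1581    12,741.1067
  8    52,250.00    41,007.1462   328,057.1699
  Σ                 54,985.7445   382,279.3939
P = 54,985.7445; D_Mac = 6.95234 half-year periods = 3.47617 yrs; D_mod = 3.47617/(1+0.03075) = 3.37246 yrs.
ΔP/P ≈ -D_mod · Δy = -3.37246 × (-0.01) = +0.033725 = +3.3725%.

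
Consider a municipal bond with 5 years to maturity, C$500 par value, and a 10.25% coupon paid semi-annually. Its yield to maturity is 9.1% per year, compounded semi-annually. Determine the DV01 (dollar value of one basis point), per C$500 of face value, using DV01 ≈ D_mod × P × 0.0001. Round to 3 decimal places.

C$0.203

Periodic yield y = 0.0455.
  t   CF        PV=CF/(1+0.0455)^t    t·PV
  1       25.625        24.5098        24.5098
  2       25.625        23.4431        46.8863
  3       25.625        22.4229        67.2687
  4       25.625        21.4471        85.7882
  5       25.625        20.5137       102.5684
  6       25.625        19.6209       117.7256
  7       25.625        18.7670       131.3692
  8       25.625        17.9503       143.6024
  9       25.625        17.1691       154.5219
  10     525.625       336.8493     3,368.4929
  Σ                    522.6932     4,242.7335
P = 522.6932; D_Mac = 8.11706 half-year periods = 4.05853 yrs; D_mod = 3.88190 yrs.
DV01 ≈ 3.88190 × 522.6932 × 0.0001 = 0.202905.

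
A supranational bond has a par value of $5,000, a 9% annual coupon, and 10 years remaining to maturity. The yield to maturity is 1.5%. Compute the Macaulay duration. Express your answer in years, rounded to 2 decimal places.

Periodic yield y = 0.015. Discount each cash flow and weight by its year:
  t   CF        PV=CF/(1+0.015)^t    t·PV
  1       450.00       443.3498       443.3498
  2       450.00       436.7978       873.5956
  3       450.00       430.3426     1,291.0279
  4       450.00       423.9829     1,695.9316
  5       450.00       417.7171     2,088.5857
  6       450.00       411.5440     2,469.2639
  7       450.00       405.4621     2,838.2344
  8       450.00       399.4700     3,195.7600
  9       450.00       393.5665     3,542.0986
  10    5,450.00     4,696.0864    46,960.8641
  Σ                  8,458.3192    65,398.7117
Price P = Σ PV = 8,458.3192.
Macaulay duration = Σ(t·PV) / P = 65,398.7117 / 8,458.3192 = 7.73188 years.

7.73 years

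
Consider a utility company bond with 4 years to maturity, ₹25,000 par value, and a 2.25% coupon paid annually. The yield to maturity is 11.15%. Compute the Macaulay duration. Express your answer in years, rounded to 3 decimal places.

3.843 years

Periodic yield y = 0.1115. Discount each cash flow and weight by its year:
  t   CF        PV=CF/(1+0.1115)^t    t·PV
  1       562.50       506.0729       506.0729
  2       562.50       455.3062       910.6125
  3       562.50       409.6322     1,228.8967
  4    25,562.50    16,748.0966    66,992.3864
  Σ                 18,119.1079    69,637.9684
Price P = Σ PV = 18,119.1079.
Macaulay duration = Σ(t·PV) / P = 69,637.9684 / 18,119.1079 = 3.84334 years.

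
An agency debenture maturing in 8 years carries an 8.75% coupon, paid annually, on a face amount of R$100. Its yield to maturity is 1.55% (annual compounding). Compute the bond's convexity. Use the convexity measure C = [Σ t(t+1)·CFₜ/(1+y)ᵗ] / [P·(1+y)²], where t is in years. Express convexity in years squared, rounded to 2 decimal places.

52.18

With y = 0.0155:
  t   CF        PV=CF/(1+0.0155)^t    t·PV        t(t+1)·PV
  1         8.75         8.6164         8.6164          17.2329
  2         8.75         8.4849        16.9699          50.9096
  3         8.75         8.3554        25.0663         100.2650
  4         8.75         8.2279        32.9115         164.5577
  5         8.75         8.1023        40.5115         243.0691
  6         8.75         7.9786        47.8718         335.1026
  7         8.75         7.8569        54.9980         439.9837
  8       108.75        96.1590       769.2718       6,923.4465
  Σ                    153.7814       996.2172       8,274.5671
P = 153.7814.
Convexity = Σ t(t+1)·PV / [P·(1+y)²] = 8,274.5671 / (153.7814 × 1.031240) = 52.17729.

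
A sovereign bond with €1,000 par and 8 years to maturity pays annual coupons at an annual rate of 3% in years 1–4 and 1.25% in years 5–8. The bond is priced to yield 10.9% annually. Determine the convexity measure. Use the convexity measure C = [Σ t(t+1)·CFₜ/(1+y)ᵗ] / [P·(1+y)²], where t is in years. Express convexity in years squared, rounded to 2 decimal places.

With y = 0.109:
  t   CF        PV=CF/(1+0.109)^t    t·PV        t(t+1)·PV
  1        30.00        27.0514        27.0514          54.1028
  2        30.00        24.3926        48.7852         146.3556
  3        30.00        21.9951        65.9854         263.9416
  4        30.00        19.8333        79.3332         396.6661
  5        12.50         7.4516        37.2582         223.5494
  6        12.50         6.7192        40.3155         282.2085
  7        12.50         6.0588        42.4119         339.2948
  8     1,012.50       442.5299     3,540.2396      31,862.1560
  Σ                    556.0321     3,881.3804      33,568.2748
P = 556.0321.
Convexity = Σ t(t+1)·PV / [P·(1+y)²] = 33,568.2748 / (556.0321 × 1.229881) = 49.08695.

49.09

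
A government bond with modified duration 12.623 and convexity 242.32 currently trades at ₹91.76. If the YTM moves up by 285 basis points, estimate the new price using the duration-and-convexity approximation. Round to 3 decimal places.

Duration effect: -D_mod·Δy = -12.623 × (+0.0285) = -0.3597555
Convexity effect: ½·C·(Δy)² = 0.5 × 242.32 × (0.0285)² = +0.09841221
ΔP/P ≈ -0.3597555 + 0.09841221 = -0.26134329
New price ≈ 91.76 × (1 - 0.26134329) = 67.7791397096.

₹67.779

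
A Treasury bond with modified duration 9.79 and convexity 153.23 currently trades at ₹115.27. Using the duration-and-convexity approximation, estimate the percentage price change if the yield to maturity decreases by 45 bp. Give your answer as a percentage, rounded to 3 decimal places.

Duration effect: -D_mod·Δy = -9.79 × (-0.0045) = +0.044055
Convexity effect: ½·C·(Δy)² = 0.5 × 153.23 × (-0.0045)² = +0.00155145375
ΔP/P ≈ +0.044055 + 0.00155145375 = +0.04560645375
= +4.560645375%.

+4.561%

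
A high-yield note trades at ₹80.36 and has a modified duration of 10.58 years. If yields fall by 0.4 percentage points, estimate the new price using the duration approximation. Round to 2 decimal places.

Duration approximation: ΔP/P ≈ -D_mod · Δy = -10.58 × (-0.004) = +0.042320.
New price ≈ 80.36 × (1 + 0.042320) = 83.7608352.

₹83.76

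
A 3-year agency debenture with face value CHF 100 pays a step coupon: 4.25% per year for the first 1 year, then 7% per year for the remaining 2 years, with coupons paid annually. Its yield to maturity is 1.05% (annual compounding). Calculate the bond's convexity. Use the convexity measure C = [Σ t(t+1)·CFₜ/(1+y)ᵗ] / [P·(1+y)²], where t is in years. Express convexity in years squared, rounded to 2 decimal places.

With y = 0.0105:
  t   CF        PV=CF/(1+0.0105)^t    t·PV        t(t+1)·PV
  1         4.25         4.2058         4.2058           8.4117
  2         7.00         6.8553        13.7106          41.1317
  3       107.00       103.6991       311.0972       1,244.3887
  Σ                    114.7602       329.0136       1,293.9321
P = 114.7602.
Convexity = Σ t(t+1)·PV / [P·(1+y)²] = 1,293.9321 / (114.7602 × 1.021110) = 11.04200.

11.04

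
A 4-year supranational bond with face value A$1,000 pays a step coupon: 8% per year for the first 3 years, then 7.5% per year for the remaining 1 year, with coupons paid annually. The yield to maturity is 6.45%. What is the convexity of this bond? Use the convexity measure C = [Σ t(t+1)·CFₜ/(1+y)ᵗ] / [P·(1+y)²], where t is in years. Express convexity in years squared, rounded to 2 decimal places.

15.23

With y = 0.0645:
  t   CF        PV=CF/(1+0.0645)^t    t·PV        t(t+1)·PV
  1        80.00        75.1527        75.1527         150.3053
  2        80.00        70.5990       141.1980         423.5941
  3        80.00        66.3213       198.9639         795.8555
  4     1,075.00       837.1934     3,348.7736      16,743.8682
  Σ                  1,049.2664     3,764.0882      18,113.6231
P = 1,049.2664.
Convexity = Σ t(t+1)·PV / [P·(1+y)²] = 18,113.6231 / (1,049.2664 × 1.133160) = 15.23450.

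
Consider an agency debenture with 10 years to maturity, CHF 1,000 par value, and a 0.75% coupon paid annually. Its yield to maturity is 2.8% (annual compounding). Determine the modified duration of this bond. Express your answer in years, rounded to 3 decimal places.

Periodic yield y = 0.028. First find Macaulay duration:
  t   CF        PV=CF/(1+0.028)^t    t·PV
  1         7.50         7.2957         7.2957
  2         7.50         7.0970        14.1940
  3         7.50         6.9037        20.7111
  4         7.50         6.7157        26.8626
  5         7.50         6.5327        32.6637
  6         7.50         6.3548        38.1289
  7         7.50         6.1817        43.2721
  8         7.50         6.0133        48.1068
  9         7.50         5.8496        52.6460
  10    1,007.50       764.3881     7,643.8808
  Σ                    823.3324     7,927.7618
P = 823.3324; Macaulay duration = 7,927.7618 / 823.3324 = 9.62887 years.
Modified duration = D_Mac / (1 + y) = 9.62887 / 1.028 = 9.36661 years.

9.367 years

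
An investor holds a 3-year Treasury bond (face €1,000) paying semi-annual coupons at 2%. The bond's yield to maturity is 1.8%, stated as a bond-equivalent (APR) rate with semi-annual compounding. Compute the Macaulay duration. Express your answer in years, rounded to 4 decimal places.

2.9270 years

Periodic yield y = 0.009. Discount each cash flow and weight by its period:
  t   CF        PV=CF/(1+0.009)^t    t·PV
  1        10.00         9.9108         9.9108
  2        10.00         9.8224        19.6448
  3        10.00         9.7348        29.2044
  4        10.00         9.6480        38.5918
  5        10.00         9.5619        47.8095
  6     1,010.00       957.1376     5,742.8256
  Σ                  1,005.8154     5,887.9869
Price P = Σ PV = 1,005.8154.
Macaulay duration = Σ(t·PV) / P = 5,887.9869 / 1,005.8154 = 5.85394 half-year periods.
In years: 5.85394 / 2 = 2.92697 years.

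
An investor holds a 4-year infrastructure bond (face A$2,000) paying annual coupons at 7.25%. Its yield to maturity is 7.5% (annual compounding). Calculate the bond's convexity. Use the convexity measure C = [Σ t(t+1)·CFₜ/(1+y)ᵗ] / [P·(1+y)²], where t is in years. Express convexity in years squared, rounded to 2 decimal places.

With y = 0.075:
  t   CF        PV=CF/(1+0.075)^t    t·PV        t(t+1)·PV
  1       145.00       134.8837       134.8837         269.7674
  2       145.00       125.4732       250.9465         752.8394
  3       145.00       116.7193       350.1578       1,400.6314
  4     2,145.00     1,606.1771     6,424.7085      32,123.5427
  Σ                  1,983.2534     7,160.6966      34,546.7809
P = 1,983.2534.
Convexity = Σ t(t+1)·PV / [P·(1+y)²] = 34,546.7809 / (1,983.2534 × 1.155625) = 15.07344.

15.07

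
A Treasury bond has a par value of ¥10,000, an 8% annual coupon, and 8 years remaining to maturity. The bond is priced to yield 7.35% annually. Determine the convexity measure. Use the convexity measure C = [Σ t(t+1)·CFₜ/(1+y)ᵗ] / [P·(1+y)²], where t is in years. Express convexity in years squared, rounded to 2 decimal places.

44.50

With y = 0.0735:
  t   CF        PV=CF/(1+0.0735)^t    t·PV        t(t+1)·PV
  1       800.00       745.2259       745.2259       1,490.4518
  2       800.00       694.2020     1,388.4041       4,165.2123
  3       800.00       646.6717     1,940.0150       7,760.0601
  4       800.00       602.3956     2,409.5824      12,047.9120
  5       800.00       561.1510     2,805.7550      16,834.5301
  6       800.00       522.7303     3,136.3819      21,954.6736
  7       800.00       486.9402     3,408.5815      27,268.6522
  8    10,800.00     6,123.6078    48,988.8621     440,899.7593
  Σ                 10,382.9245    64,822.8081     532,421.2514
P = 10,382.9245.
Convexity = Σ t(t+1)·PV / [P·(1+y)²] = 532,421.2514 / (10,382.9245 × 1.152402) = 44.49709.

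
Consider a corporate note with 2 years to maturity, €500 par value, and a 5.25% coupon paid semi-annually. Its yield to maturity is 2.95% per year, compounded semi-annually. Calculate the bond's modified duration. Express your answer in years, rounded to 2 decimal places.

Periodic yield y = 0.01475. First find Macaulay duration:
  t   CF        PV=CF/(1+0.01475)^t    t·PV
  1       13.125        12.9342        12.9342
  2       13.125        12.7462        25.4924
  3       13.125        12.5609        37.6828
  4      513.125       483.9349     1,935.7396
  Σ                    522.1763     2,011.8490
P = 522.1763; Macaulay duration = 2,011.8490 / 522.1763 = 3.85282 half-year periods = 1.92641 years.
Modified duration = D_Mac / (1 + y) = 1.92641 / 1.01475 = 1.89841 years.

1.90 years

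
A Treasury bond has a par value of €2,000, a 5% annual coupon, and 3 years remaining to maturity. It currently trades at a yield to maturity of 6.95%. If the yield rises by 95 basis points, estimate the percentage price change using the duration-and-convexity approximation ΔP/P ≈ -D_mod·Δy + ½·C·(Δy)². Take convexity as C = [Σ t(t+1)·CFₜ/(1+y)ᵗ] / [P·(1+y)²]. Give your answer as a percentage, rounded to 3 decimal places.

With y = 0.0695:
  t   CF        PV=CF/(1+0.0695)^t    t·PV        t(t+1)·PV
  1       100.00        93.5016        93.5016         187.0033
  2       100.00        87.4256       174.8511         524.5534
  3     2,100.00     1,716.6309     5,149.8927      20,599.5709
  Σ                  1,897.5581     5,418.2455      21,311.1275
P = 1,897.5581; D_Mac = 2.85538 yrs; D_mod = 2.66983 yrs; C = 9.81860.
Duration effect: -2.66983 × (+0.0095) = -0.025363
Convexity effect: 0.5 × 9.81860 × (0.0095)² = +0.0004431
ΔP/P ≈ -0.025363 + 0.0004431 = -0.024920 = -2.4920%.

-2.492%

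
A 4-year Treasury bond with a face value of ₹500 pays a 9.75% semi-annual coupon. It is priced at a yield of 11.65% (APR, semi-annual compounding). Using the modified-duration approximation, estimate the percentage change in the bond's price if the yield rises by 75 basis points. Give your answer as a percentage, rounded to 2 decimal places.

-2.40%

Periodic yield y = 0.05825. Modified duration first:
  t   CF        PV=CF/(1+0.05825)^t    t·PV
  1       24.375        23.0333        23.0333
  2       24.375        21.7655        43.5309
  3       24.375        20.5674        61.7023
  4       24.375        19.4353        77.7412
  5       24.375        18.3655        91.8276
  6       24.375        17.3546       104.1277
  7       24.375        16.3994       114.7955
  8      524.375       333.3771     2,667.0168
  Σ                    470.2981     3,183.7753
P = 470.2981; D_Mac = 6.76970 half-year periods = 3.38485 yrs; D_mod = 3.38485/(1+0.05825) = 3.19853 yrs.
ΔP/P ≈ -D_mod · Δy = -3.19853 × (+0.0075) = -0.023989 = -2.3989%.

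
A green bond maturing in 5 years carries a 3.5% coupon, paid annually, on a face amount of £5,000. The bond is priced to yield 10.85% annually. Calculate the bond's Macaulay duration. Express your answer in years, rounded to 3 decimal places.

4.606 years

Periodic yield y = 0.1085. Discount each cash flow and weight by its year:
  t   CF        PV=CF/(1+0.1085)^t    t·PV
  1       175.00       157.8710       157.8710
  2       175.00       142.4186       284.8372
  3       175.00       128.4786       385.4359
  4       175.00       115.9032       463.6126
  5     5,175.00     3,091.9458    15,459.7288
  Σ                  3,636.6171    16,751.4855
Price P = Σ PV = 3,636.6171.
Macaulay duration = Σ(t·PV) / P = 16,751.4855 / 3,636.6171 = 4.60634 years.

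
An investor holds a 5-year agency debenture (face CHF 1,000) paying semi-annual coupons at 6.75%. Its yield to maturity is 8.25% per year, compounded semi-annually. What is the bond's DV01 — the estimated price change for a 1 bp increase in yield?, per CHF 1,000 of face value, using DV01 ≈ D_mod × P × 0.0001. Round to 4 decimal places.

Periodic yield y = 0.04125.
  t   CF        PV=CF/(1+0.04125)^t    t·PV
  1        33.75        32.4130        32.4130
  2        33.75        31.1289        62.2578
  3        33.75        29.8957        89.6871
  4        33.75        28.7114       114.8454
  5        33.75        27.5739       137.8697
  6        33.75        26.4816       158.8894
  7        33.75        25.4325       178.0273
  8        33.75        24.4249       195.3996
  9        33.75        23.4573       211.1160
  10    1,033.75       690.0259     6,900.2588
  Σ                    939.5451     8,080.7641
P = 939.5451; D_Mac = 8.60072 half-year periods = 4.30036 yrs; D_mod = 4.13000 yrs.
DV01 ≈ 4.13000 × 939.5451 × 0.0001 = 0.388032.

CHF 0.3880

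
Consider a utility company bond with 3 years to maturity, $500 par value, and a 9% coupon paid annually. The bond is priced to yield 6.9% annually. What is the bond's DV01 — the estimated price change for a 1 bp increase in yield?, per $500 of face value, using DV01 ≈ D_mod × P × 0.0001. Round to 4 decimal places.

Periodic yield y = 0.069.
  t   CF        PV=CF/(1+0.069)^t    t·PV
  1        45.00        42.0954        42.0954
  2        45.00        39.3783        78.7566
  3       545.00       446.1320     1,338.3960
  Σ                    527.6057     1,459.2481
P = 527.6057; D_Mac = 2.76579 yrs; D_mod = 2.58727 yrs.
DV01 ≈ 2.58727 × 527.6057 × 0.0001 = 0.136506.

$0.1365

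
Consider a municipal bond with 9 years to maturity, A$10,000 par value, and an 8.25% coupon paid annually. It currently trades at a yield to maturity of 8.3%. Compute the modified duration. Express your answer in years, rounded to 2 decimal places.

6.18 years

Periodic yield y = 0.083. First find Macaulay duration:
  t   CF        PV=CF/(1+0.083)^t    t·PV
  1       825.00       761.7729       761.7729
  2       825.00       703.3914     1,406.7827
  3       825.00       649.4842     1,948.4525
  4       825.00       599.7084     2,398.8335
  5       825.00       553.7474     2,768.7368
  6       825.00       511.3087     3,067.8524
  7       825.00       472.1226     3,304.8579
  8       825.00       435.9396     3,487.5166
  9    10,825.00     5,281.6765    47,535.0883
  Σ                  9,969.1515    66,679.8936
P = 9,969.1515; Macaulay duration = 66,679.8936 / 9,969.1515 = 6.68862 years.
Modified duration = D_Mac / (1 + y) = 6.68862 / 1.083 = 6.17601 years.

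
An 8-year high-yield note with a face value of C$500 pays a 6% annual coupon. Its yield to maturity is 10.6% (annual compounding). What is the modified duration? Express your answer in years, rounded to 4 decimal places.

5.7338 years

Periodic yield y = 0.106. First find Macaulay duration:
  t   CF        PV=CF/(1+0.106)^t    t·PV
  1        30.00        27.1248        27.1248
  2        30.00        24.5251        49.0502
  3        30.00        22.1746        66.5238
  4        30.00        20.0494        80.1975
  5        30.00        18.1278        90.6391
  6        30.00        16.3904        98.3426
  7        30.00        14.8196       103.7369
  8       530.00       236.7199     1,893.7596
  Σ                    379.9316     2,409.3745
P = 379.9316; Macaulay duration = 2,409.3745 / 379.9316 = 6.34160 years.
Modified duration = D_Mac / (1 + y) = 6.34160 / 1.106 = 5.73382 years.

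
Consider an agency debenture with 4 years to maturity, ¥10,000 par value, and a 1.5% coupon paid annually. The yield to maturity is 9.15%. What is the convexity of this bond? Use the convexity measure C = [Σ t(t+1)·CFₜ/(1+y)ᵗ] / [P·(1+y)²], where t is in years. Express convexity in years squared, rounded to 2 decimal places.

16.21

With y = 0.0915:
  t   CF        PV=CF/(1+0.0915)^t    t·PV        t(t+1)·PV
  1       150.00       137.4256       137.4256         274.8511
  2       150.00       125.9052       251.8105         755.4314
  3       150.00       115.3506       346.0519       1,384.2078
  4    10,150.00     7,151.0709    28,604.2835     143,021.4174
  Σ                  7,529.7523    29,339.5714     145,435.9077
P = 7,529.7523.
Convexity = Σ t(t+1)·PV / [P·(1+y)²] = 145,435.9077 / (7,529.7523 × 1.191372) = 16.21226.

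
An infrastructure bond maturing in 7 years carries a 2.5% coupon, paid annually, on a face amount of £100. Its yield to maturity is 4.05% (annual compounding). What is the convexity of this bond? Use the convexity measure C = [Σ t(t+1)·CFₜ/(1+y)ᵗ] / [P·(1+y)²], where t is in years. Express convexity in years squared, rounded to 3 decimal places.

With y = 0.0405:
  t   CF        PV=CF/(1+0.0405)^t    t·PV        t(t+1)·PV
  1         2.50         2.4027         2.4027           4.8054
  2         2.50         2.3092         4.6183          13.8550
  3         2.50         2.2193         6.6579          26.6315
  4         2.50         2.1329         8.5316          42.6581
  5         2.50         2.0499        10.2494          61.4966
  6         2.50         1.9701        11.8206          82.7441
  7       102.50        77.6299       543.4096       4,347.2769
  Σ                     90.7140       587.6901       4,579.4675
P = 90.7140.
Convexity = Σ t(t+1)·PV / [P·(1+y)²] = 4,579.4675 / (90.7140 × 1.082640) = 46.62905.

46.629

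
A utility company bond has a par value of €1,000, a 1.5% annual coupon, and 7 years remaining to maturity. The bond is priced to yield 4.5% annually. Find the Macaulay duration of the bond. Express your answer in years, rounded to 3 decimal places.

6.659 years

Periodic yield y = 0.045. Discount each cash flow and weight by its year:
  t   CF        PV=CF/(1+0.045)^t    t·PV
  1        15.00        14.3541        14.3541
  2        15.00        13.7359        27.4719
  3        15.00        13.1444        39.4333
  4        15.00        12.5784        50.3137
  5        15.00        12.0368        60.1838
  6        15.00        11.5184        69.1106
  7     1,015.00       745.8509     5,220.9562
  Σ                    823.2190     5,481.8236
Price P = Σ PV = 823.2190.
Macaulay duration = Σ(t·PV) / P = 5,481.8236 / 823.2190 = 6.65901 years.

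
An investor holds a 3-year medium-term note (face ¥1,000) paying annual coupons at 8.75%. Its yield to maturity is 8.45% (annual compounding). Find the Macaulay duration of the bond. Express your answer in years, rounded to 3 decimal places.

Periodic yield y = 0.0845. Discount each cash flow and weight by its year:
  t   CF        PV=CF/(1+0.0845)^t    t·PV
  1        87.50        80.6823        80.6823
  2        87.50        74.3959       148.7918
  3     1,087.50       852.5907     2,557.7721
  Σ                  1,007.6689     2,787.2463
Price P = Σ PV = 1,007.6689.
Macaulay duration = Σ(t·PV) / P = 2,787.2463 / 1,007.6689 = 2.76603 years.

2.766 years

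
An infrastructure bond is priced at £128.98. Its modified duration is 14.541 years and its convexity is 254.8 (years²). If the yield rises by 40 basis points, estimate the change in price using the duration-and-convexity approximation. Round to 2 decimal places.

Duration effect: -D_mod·Δy = -14.541 × (+0.004) = -0.058164
Convexity effect: ½·C·(Δy)² = 0.5 × 254.8 × (0.004)² = +0.0020384
ΔP/P ≈ -0.058164 + 0.0020384 = -0.0561256
ΔP ≈ 128.98 × (-0.0561256) = -7.239079888.

-£7.24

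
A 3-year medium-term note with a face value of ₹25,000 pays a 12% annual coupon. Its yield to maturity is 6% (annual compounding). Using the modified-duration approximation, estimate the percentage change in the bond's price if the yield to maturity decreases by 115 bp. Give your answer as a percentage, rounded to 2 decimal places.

Periodic yield y = 0.06. Modified duration first:
  t   CF        PV=CF/(1+0.06)^t    t·PV
  1     3,000.00     2,830.1887     2,830.1887
  2     3,000.00     2,669.9893     5,339.9786
  3    28,000.00    23,509.3399    70,528.0198
  Σ                 29,009.5179    78,698.1871
P = 29,009.5179; D_Mac = 2.71284 yrs; D_mod = 2.71284/(1+0.06) = 2.55928 yrs.
ΔP/P ≈ -D_mod · Δy = -2.55928 × (-0.0115) = +0.029432 = +2.9432%.

+2.94%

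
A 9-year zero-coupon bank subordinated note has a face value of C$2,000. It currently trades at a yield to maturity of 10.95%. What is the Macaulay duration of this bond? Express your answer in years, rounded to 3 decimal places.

9.000 years

A zero-coupon bond has a single cash flow at maturity, so its Macaulay duration equals its maturity: 9 years.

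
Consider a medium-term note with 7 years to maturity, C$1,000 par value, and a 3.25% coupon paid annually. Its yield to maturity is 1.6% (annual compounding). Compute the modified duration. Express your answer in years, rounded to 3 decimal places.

6.309 years

Periodic yield y = 0.016. First find Macaulay duration:
  t   CF        PV=CF/(1+0.016)^t    t·PV
  1        32.50        31.9882        31.9882
  2        32.50        31.4844        62.9689
  3        32.50        30.9886        92.9659
  4        32.50        30.5006       122.0024
  5        32.50        30.0203       150.1014
  6        32.50        29.5475       177.2852
  7     1,032.50       923.9194     6,467.4361
  Σ                  1,108.4491     7,104.7480
P = 1,108.4491; Macaulay duration = 7,104.7480 / 1,108.4491 = 6.40963 years.
Modified duration = D_Mac / (1 + y) = 6.40963 / 1.016 = 6.30869 years.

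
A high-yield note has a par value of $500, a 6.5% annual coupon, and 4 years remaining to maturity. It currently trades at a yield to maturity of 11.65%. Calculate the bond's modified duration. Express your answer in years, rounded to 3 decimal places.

Periodic yield y = 0.1165. First find Macaulay duration:
  t   CF        PV=CF/(1+0.1165)^t    t·PV
  1        32.50        29.1088        29.1088
  2        32.50        26.0715        52.1430
  3        32.50        23.3511        70.0533
  4       532.50       342.6768     1,370.7072
  Σ                    421.2082     1,522.0123
P = 421.2082; Macaulay duration = 1,522.0123 / 421.2082 = 3.61344 years.
Modified duration = D_Mac / (1 + y) = 3.61344 / 1.1165 = 3.23640 years.

3.236 years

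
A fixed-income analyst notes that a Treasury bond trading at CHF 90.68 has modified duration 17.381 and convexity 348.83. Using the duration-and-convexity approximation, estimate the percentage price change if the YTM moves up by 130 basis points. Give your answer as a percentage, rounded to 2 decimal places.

-19.65%

Duration effect: -D_mod·Δy = -17.381 × (+0.013) = -0.225953
Convexity effect: ½·C·(Δy)² = 0.5 × 348.83 × (0.013)² = +0.029476135
ΔP/P ≈ -0.225953 + 0.029476135 = -0.196476865
= -19.6476865%.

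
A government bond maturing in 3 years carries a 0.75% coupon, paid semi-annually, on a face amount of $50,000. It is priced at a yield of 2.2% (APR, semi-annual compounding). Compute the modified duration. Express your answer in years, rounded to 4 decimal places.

Periodic yield y = 0.011. First find Macaulay duration:
  t   CF        PV=CF/(1+0.011)^t    t·PV
  1       187.50       185.4599       185.4599
  2       187.50       183.4421       366.8842
  3       187.50       181.4462       544.3385
  4       187.50       179.4720       717.8879
  5       187.50       177.5193       887.5963
  6    50,187.50    46,999.0012   281,994.0075
  Σ                 47,906.3407   284,696.1743
P = 47,906.3407; Macaulay duration = 284,696.1743 / 47,906.3407 = 5.94277 half-year periods = 2.97138 years.
Modified duration = D_Mac / (1 + y) = 2.97138 / 1.011 = 2.93905 years.

2.9391 years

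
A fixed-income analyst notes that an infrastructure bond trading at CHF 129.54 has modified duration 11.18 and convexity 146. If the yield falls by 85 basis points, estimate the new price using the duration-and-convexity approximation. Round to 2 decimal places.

CHF 142.53

Duration effect: -D_mod·Δy = -11.18 × (-0.0085) = +0.095030
Convexity effect: ½·C·(Δy)² = 0.5 × 146 × (-0.0085)² = +0.00527425
ΔP/P ≈ +0.095030 + 0.00527425 = +0.10030425
New price ≈ 129.54 × (1 + 0.10030425) = 142.533412545.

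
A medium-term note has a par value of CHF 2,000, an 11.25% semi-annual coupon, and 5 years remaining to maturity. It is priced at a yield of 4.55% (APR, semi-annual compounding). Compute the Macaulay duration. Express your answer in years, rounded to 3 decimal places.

4.100 years

Periodic yield y = 0.02275. Discount each cash flow and weight by its period:
  t   CF        PV=CF/(1+0.02275)^t    t·PV
  1       112.50       109.9976       109.9976
  2       112.50       107.5508       215.1016
  3       112.50       105.1584       315.4753
  4       112.50       102.8193       411.2771
  5       112.50       100.5322       502.6609
  6       112.50        98.2959       589.7757
  7       112.50        96.1095       672.7662
  8       112.50        93.9716       751.7728
  9       112.50        91.8813       826.9317
  10    2,112.50     1,686.9485    16,869.4854
  Σ                  2,593.2650    21,265.2441
Price P = Σ PV = 2,593.2650.
Macaulay duration = Σ(t·PV) / P = 21,265.2441 / 2,593.2650 = 8.20018 half-year periods.
In years: 8.20018 / 2 = 4.10009 years.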